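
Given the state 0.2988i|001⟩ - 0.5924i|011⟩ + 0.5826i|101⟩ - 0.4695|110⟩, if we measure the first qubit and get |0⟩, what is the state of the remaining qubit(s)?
0.4503i|01⟩ - 0.8929i|11⟩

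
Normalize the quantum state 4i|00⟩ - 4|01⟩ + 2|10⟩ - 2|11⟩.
0.6325i|00⟩ - 0.6325|01⟩ + 0.3162|10⟩ - 0.3162|11⟩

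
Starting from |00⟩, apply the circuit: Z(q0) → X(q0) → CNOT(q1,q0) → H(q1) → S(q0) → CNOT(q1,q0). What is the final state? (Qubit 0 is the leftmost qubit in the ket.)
(1/√2)i|01⟩ + (1/√2)i|10⟩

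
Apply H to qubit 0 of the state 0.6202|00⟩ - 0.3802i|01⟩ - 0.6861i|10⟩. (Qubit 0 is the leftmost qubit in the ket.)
(0.4385 - 0.4851i)|00⟩ - 0.2688i|01⟩ + (0.4385 + 0.4851i)|10⟩ - 0.2688i|11⟩

H on qubit 0 mixes each pair of kets that differ only in qubit 0: amplitudes (a, b) of (|…0…⟩, |…1…⟩) become ((a + b)/√2, (a − b)/√2). Kets absent from the input have amplitude 0.
(|00⟩, |10⟩): (a, b) = (0.6202, -0.6861i) → ((0.4385 - 0.4851i), (0.4385 + 0.4851i))
(|01⟩, |11⟩): (a, b) = (-0.3802i, 0) → (-0.2688i, -0.2688i)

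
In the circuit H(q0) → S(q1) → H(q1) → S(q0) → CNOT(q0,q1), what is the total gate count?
5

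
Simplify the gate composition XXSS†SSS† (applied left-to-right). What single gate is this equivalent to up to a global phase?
S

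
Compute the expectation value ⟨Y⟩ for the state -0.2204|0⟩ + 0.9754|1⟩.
0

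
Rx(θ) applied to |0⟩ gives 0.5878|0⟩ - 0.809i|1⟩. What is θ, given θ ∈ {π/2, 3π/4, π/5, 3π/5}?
3π/5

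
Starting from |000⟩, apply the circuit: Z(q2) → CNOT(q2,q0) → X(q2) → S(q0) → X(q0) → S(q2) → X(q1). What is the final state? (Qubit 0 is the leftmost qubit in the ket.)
i|111⟩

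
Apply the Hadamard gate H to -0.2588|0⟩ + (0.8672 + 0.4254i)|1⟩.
(0.4302 + 0.3008i)|0⟩ + (-0.7962 - 0.3008i)|1⟩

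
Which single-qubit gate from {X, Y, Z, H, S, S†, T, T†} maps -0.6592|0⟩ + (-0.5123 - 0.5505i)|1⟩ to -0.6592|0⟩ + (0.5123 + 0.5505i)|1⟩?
Z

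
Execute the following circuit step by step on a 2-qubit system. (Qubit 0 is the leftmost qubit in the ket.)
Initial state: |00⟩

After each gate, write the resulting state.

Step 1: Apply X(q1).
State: |01⟩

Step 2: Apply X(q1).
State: |00⟩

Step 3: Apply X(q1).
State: |01⟩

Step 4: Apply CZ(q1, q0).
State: |01⟩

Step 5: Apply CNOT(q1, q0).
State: |11⟩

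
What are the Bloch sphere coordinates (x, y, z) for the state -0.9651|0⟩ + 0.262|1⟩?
(-0.5057, 0, 0.8628)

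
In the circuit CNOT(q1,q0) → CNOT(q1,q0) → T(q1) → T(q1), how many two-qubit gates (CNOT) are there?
2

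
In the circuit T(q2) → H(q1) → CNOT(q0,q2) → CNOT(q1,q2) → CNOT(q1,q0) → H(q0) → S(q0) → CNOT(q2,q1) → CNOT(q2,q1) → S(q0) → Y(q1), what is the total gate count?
11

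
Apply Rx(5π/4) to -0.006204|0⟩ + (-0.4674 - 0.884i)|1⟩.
(-0.8143 + 0.4318i)|0⟩ + (0.1789 + 0.344i)|1⟩

Rx(5π/4) = [[cos(θ/2), −i·sin(θ/2)], [−i·sin(θ/2), cos(θ/2)]]; θ = 5π/4, cos(θ/2) ≈ -0.382683, sin(θ/2) ≈ 0.92388.
With a = amp(|0⟩) = -0.006204 and b = amp(|1⟩) = (-0.4674 - 0.884i):
new amp(|0⟩) = (-0.382683)·a + (-0.92388i)·b = (-0.8143 + 0.4318i)
new amp(|1⟩) = (-0.92388i)·a + (-0.382683)·b = (0.1789 + 0.344i)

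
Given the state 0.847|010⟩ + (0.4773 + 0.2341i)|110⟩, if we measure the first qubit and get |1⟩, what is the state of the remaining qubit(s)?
(0.8978 + 0.4404i)|10⟩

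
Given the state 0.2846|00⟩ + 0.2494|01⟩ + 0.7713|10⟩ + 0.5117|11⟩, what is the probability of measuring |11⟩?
0.2618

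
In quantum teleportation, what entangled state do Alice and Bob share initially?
Bell state |Φ+⟩ = (|00⟩ + |11⟩)/√2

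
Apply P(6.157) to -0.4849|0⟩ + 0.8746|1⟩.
-0.4849|0⟩ + (0.8676 - 0.1101i)|1⟩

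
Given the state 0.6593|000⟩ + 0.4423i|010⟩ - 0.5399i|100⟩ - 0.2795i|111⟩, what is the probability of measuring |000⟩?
0.4347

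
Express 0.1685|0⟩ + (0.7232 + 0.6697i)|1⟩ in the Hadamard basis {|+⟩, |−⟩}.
(0.6305 + 0.4735i)|+⟩ + (-0.3922 - 0.4735i)|−⟩

With |ψ⟩ = α|0⟩ + β|1⟩, the Hadamard-basis coefficients are ⟨+|ψ⟩ = (α + β)/√2 and ⟨−|ψ⟩ = (α − β)/√2.
Here α = 0.1685, β = (0.7232 + 0.6697i): (α + β)/√2 = (0.6305 + 0.4735i), (α − β)/√2 = (-0.3922 - 0.4735i).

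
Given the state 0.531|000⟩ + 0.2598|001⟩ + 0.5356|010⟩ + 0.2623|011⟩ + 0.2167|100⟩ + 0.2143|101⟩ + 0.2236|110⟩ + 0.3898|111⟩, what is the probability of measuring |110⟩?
0.05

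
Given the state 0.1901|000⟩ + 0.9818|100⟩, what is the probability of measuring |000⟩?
0.03614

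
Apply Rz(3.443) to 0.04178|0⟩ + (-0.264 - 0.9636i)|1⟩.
(-0.006273 - 0.04131i)|0⟩ + (0.9923 - 0.1163i)|1⟩

Rz(3.443) = [[e^(−iθ/2), 0], [0, e^(iθ/2)]] with e^(±iθ/2) = cos(θ/2) ± i·sin(θ/2); θ = 3.443, cos(θ/2) ≈ -0.150134, sin(θ/2) ≈ 0.988666.
With a = amp(|0⟩) = 0.04178 and b = amp(|1⟩) = (-0.264 - 0.9636i):
new amp(|0⟩) = (-0.150134 - 0.988666i)·a = (-0.006273 - 0.04131i)
new amp(|1⟩) = (-0.150134 + 0.988666i)·b = (0.9923 - 0.1163i)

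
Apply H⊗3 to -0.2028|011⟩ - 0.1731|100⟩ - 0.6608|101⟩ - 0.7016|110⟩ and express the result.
-0.6146|000⟩ - 0.003924|001⟩ + 0.02493|010⟩ + 0.3488|011⟩ + 0.4712|100⟩ + 0.1473|101⟩ + 0.1185|110⟩ - 0.4922|111⟩

H⊗3 gives amp(|y⟩) = (1/2√2) Σ_x (−1)^(x·y) amp(|x⟩), where x·y is the number of positions in which both x and y have a 1.
|000⟩: (-0.2028 - 0.1731 - 0.6608 - 0.7016)/(2√2) = -0.6146
|001⟩: (0.2028 - 0.1731 + 0.6608 - 0.7016)/(2√2) = -0.003924
|010⟩: (0.2028 - 0.1731 - 0.6608 + 0.7016)/(2√2) = 0.02493
|011⟩: (-0.2028 - 0.1731 + 0.6608 + 0.7016)/(2√2) = 0.3488
|100⟩: (-0.2028 + 0.1731 + 0.6608 + 0.7016)/(2√2) = 0.4712
|101⟩: (0.2028 + 0.1731 - 0.6608 + 0.7016)/(2√2) = 0.1473
|110⟩: (0.2028 + 0.1731 + 0.6608 - 0.7016)/(2√2) = 0.1185
|111⟩: (-0.2028 + 0.1731 - 0.6608 - 0.7016)/(2√2) = -0.4922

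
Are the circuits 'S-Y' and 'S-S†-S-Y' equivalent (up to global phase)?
Yes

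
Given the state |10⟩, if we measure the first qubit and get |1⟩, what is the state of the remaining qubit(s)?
|0⟩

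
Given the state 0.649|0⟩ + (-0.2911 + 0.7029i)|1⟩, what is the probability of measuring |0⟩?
0.4212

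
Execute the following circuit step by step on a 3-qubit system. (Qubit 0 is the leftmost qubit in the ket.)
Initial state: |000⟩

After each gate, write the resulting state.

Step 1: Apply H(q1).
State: 1/√2|000⟩ + 1/√2|010⟩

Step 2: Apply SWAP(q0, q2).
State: 1/√2|000⟩ + 1/√2|010⟩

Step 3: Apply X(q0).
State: 1/√2|100⟩ + 1/√2|110⟩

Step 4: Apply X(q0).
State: 1/√2|000⟩ + 1/√2|010⟩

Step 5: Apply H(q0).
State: 1/2|000⟩ + 1/2|010⟩ + 1/2|100⟩ + 1/2|110⟩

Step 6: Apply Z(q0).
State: 1/2|000⟩ + 1/2|010⟩ - 1/2|100⟩ - 1/2|110⟩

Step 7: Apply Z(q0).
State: 1/2|000⟩ + 1/2|010⟩ + 1/2|100⟩ + 1/2|110⟩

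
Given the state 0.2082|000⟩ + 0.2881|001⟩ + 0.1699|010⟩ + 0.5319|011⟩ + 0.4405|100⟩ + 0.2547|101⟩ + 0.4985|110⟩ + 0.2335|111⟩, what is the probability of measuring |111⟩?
0.05452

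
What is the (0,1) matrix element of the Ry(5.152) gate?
-0.5359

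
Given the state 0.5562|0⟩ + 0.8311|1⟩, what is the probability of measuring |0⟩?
0.3094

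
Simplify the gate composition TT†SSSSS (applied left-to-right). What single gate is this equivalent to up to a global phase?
S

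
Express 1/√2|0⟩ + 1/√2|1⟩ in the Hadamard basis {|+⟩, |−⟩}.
|+⟩

With |ψ⟩ = α|0⟩ + β|1⟩, the Hadamard-basis coefficients are ⟨+|ψ⟩ = (α + β)/√2 and ⟨−|ψ⟩ = (α − β)/√2.
Here α = 1/√2, β = 1/√2: (α + β)/√2 = 1, (α − β)/√2 = 0.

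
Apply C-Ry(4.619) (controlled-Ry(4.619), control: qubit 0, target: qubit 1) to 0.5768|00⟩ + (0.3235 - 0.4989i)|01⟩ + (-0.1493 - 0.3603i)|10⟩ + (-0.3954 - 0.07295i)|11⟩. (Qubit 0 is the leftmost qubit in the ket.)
0.5768|00⟩ + (0.3235 - 0.4989i)|01⟩ + (0.3929 + 0.2965i)|10⟩ + (0.1559 - 0.2173i)|11⟩

C-Ry(4.619) leaves the control-|0⟩ kets |00⟩, |01⟩ unchanged and applies Ry(4.619) to qubit 1 on the control-|1⟩ pair (|10⟩, |11⟩).
Ry(4.619) = [[cos(θ/2), −sin(θ/2)], [sin(θ/2), cos(θ/2)]]; θ = 4.619, cos(θ/2) ≈ -0.67333, sin(θ/2) ≈ 0.739342.
With a = amp(|10⟩) = (-0.1493 - 0.3603i) and b = amp(|11⟩) = (-0.3954 - 0.07295i):
new amp(|10⟩) = (-0.67333)·a + (-0.739342)·b = (0.3929 + 0.2965i)
new amp(|11⟩) = (0.739342)·a + (-0.67333)·b = (0.1559 - 0.2173i)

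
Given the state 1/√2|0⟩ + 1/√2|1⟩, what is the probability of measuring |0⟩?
1/2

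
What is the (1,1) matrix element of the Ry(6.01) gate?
-0.9907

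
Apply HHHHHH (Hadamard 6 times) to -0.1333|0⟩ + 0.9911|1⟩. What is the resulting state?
-0.1333|0⟩ + 0.9911|1⟩

H² = I, so an even number of Hadamards cancels: H^6 = I and the state is unchanged.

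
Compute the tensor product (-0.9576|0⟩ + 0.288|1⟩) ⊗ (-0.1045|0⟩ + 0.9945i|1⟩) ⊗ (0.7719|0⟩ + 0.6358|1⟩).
0.07724|000⟩ + 0.06362|001⟩ - 0.7351i|010⟩ - 0.6055i|011⟩ - 0.02323|100⟩ - 0.01914|101⟩ + 0.2211i|110⟩ + 0.1821i|111⟩

amp(|b₁b₂…⟩) = product of the factor amplitudes for bits b₁, b₂, …; only kets whose every factor amplitude is nonzero survive.
|000⟩: (-0.9576)(-0.1045)(0.7719) = 0.07724
|001⟩: (-0.9576)(-0.1045)(0.6358) = 0.06362
|010⟩: (-0.9576)(0.9945i)(0.7719) = -0.7351i
|011⟩: (-0.9576)(0.9945i)(0.6358) = -0.6055i
|100⟩: (0.288)(-0.1045)(0.7719) = -0.02323
|101⟩: (0.288)(-0.1045)(0.6358) = -0.01914
|110⟩: (0.288)(0.9945i)(0.7719) = 0.2211i
|111⟩: (0.288)(0.9945i)(0.6358) = 0.1821i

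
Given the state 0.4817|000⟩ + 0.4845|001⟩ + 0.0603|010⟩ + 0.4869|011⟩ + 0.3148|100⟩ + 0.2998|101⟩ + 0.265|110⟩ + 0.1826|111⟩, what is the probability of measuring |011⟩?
0.2371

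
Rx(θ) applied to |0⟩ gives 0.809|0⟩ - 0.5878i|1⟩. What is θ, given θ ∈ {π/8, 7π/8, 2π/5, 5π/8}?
2π/5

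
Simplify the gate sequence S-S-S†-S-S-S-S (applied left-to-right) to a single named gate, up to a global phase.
S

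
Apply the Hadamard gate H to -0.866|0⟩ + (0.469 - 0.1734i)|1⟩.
(-0.2807 - 0.1226i)|0⟩ + (-0.944 + 0.1226i)|1⟩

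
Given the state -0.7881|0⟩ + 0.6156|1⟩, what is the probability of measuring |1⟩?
0.379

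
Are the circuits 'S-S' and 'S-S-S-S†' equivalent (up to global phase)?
Yes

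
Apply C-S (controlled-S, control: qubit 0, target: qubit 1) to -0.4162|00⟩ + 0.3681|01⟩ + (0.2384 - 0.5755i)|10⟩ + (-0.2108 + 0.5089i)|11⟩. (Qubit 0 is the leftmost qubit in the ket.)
-0.4162|00⟩ + 0.3681|01⟩ + (0.2384 - 0.5755i)|10⟩ + (-0.5089 - 0.2108i)|11⟩

C-S leaves the control-|0⟩ kets |00⟩, |01⟩ unchanged and applies S to qubit 1 on the control-|1⟩ pair (|10⟩, |11⟩).
S = [[1, 0], [0, i]].
With a = amp(|10⟩) = (0.2384 - 0.5755i) and b = amp(|11⟩) = (-0.2108 + 0.5089i):
new amp(|10⟩) = (1)·a = (0.2384 - 0.5755i)
new amp(|11⟩) = (i)·b = (-0.5089 - 0.2108i)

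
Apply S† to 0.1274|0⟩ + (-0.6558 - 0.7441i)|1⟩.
0.1274|0⟩ + (-0.7441 + 0.6558i)|1⟩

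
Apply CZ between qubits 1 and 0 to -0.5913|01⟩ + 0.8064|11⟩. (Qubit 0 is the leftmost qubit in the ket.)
-0.5913|01⟩ - 0.8064|11⟩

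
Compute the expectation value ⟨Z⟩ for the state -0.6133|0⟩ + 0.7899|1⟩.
-0.2478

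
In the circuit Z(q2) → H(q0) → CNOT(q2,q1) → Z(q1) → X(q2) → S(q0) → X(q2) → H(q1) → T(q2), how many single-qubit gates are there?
8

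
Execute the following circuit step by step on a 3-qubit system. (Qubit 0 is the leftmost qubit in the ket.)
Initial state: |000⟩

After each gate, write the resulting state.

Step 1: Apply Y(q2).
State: i|001⟩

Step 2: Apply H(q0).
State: (1/√2)i|001⟩ + (1/√2)i|101⟩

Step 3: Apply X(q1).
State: (1/√2)i|011⟩ + (1/√2)i|111⟩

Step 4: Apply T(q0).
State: (1/√2)i|011⟩ + (-1/2 + (1/2)i)|111⟩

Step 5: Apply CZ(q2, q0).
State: (1/√2)i|011⟩ + (1/2 - (1/2)i)|111⟩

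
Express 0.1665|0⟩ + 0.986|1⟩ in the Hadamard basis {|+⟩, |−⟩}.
0.8149|+⟩ - 0.5795|−⟩

With |ψ⟩ = α|0⟩ + β|1⟩, the Hadamard-basis coefficients are ⟨+|ψ⟩ = (α + β)/√2 and ⟨−|ψ⟩ = (α − β)/√2.
Here α = 0.1665, β = 0.986: (α + β)/√2 = 0.8149, (α − β)/√2 = -0.5795.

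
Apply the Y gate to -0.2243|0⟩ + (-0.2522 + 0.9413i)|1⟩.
(0.9413 + 0.2522i)|0⟩ - 0.2243i|1⟩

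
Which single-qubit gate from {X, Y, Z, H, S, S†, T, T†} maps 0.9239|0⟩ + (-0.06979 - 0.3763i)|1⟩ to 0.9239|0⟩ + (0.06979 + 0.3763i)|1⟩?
Z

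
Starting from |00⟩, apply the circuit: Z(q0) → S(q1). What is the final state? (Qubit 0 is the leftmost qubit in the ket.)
|00⟩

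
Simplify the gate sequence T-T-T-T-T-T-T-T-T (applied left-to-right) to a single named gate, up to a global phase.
T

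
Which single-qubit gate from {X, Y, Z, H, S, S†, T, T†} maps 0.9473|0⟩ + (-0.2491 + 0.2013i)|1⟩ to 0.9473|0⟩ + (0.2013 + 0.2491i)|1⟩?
S†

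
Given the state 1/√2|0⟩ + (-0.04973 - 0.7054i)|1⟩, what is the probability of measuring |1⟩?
0.5001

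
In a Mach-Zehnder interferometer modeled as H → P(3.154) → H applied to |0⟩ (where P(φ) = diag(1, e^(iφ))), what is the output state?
(0.00003849 - 0.006204i)|0⟩ + (1 + 0.006204i)|1⟩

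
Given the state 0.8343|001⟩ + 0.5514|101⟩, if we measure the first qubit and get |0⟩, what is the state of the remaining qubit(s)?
|01⟩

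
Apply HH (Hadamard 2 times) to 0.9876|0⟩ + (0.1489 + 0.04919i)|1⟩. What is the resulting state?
0.9876|0⟩ + (0.1489 + 0.04919i)|1⟩

H² = I, so an even number of Hadamards cancels: H^2 = I and the state is unchanged.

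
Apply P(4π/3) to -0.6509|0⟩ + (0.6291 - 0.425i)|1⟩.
-0.6509|0⟩ + (-0.6826 - 0.3323i)|1⟩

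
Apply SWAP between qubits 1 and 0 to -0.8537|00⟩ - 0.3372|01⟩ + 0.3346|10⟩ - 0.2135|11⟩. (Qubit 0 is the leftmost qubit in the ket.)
-0.8537|00⟩ + 0.3346|01⟩ - 0.3372|10⟩ - 0.2135|11⟩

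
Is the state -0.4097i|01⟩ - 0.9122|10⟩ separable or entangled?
Entangled

Writing the state as a|00⟩ + b|01⟩ + c|10⟩ + d|11⟩, it is a product state iff ad − bc = 0.
Here (a, b, c, d) = (0, -0.4097i, -0.9122, 0): ad − bc = (0)(0) − (-0.4097i)(-0.9122) = -0.3737i ≠ 0, so the state is entangled.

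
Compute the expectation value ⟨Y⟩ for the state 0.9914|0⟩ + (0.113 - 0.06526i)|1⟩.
-0.1294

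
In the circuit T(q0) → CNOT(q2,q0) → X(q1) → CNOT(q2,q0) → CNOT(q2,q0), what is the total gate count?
5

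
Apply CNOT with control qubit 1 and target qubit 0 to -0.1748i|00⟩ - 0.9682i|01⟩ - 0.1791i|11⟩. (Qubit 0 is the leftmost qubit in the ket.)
-0.1748i|00⟩ - 0.1791i|01⟩ - 0.9682i|11⟩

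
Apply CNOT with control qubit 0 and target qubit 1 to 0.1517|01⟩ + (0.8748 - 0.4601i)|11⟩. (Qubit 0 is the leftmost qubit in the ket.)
0.1517|01⟩ + (0.8748 - 0.4601i)|10⟩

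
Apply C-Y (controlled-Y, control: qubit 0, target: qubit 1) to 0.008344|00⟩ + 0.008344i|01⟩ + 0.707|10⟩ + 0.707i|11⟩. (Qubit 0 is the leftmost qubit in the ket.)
0.008344|00⟩ + 0.008344i|01⟩ + 0.707|10⟩ + 0.707i|11⟩

C-Y leaves the control-|0⟩ kets |00⟩, |01⟩ unchanged and applies Y to qubit 1 on the control-|1⟩ pair (|10⟩, |11⟩).
Y = [[0, -i], [i, 0]].
With a = amp(|10⟩) = 0.707 and b = amp(|11⟩) = 0.707i:
new amp(|10⟩) = (-i)·b = 0.707
new amp(|11⟩) = (i)·a = 0.707i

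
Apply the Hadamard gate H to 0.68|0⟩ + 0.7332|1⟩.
0.9993|0⟩ - 0.03762|1⟩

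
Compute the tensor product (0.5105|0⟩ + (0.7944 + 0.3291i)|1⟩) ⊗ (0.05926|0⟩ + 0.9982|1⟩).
0.03025|00⟩ + 0.5096|01⟩ + (0.04708 + 0.0195i)|10⟩ + (0.793 + 0.3285i)|11⟩

amp(|b₁b₂…⟩) = product of the factor amplitudes for bits b₁, b₂, …; only kets whose every factor amplitude is nonzero survive.
|00⟩: (0.5105)(0.05926) = 0.03025
|01⟩: (0.5105)(0.9982) = 0.5096
|10⟩: (0.7944 + 0.3291i)(0.05926) = (0.04708 + 0.0195i)
|11⟩: (0.7944 + 0.3291i)(0.9982) = (0.793 + 0.3285i)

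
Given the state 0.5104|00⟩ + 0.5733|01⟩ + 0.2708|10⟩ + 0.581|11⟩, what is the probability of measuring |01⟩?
0.3287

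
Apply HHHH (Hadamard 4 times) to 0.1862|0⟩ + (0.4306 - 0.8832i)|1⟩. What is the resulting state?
0.1862|0⟩ + (0.4306 - 0.8832i)|1⟩

H² = I, so an even number of Hadamards cancels: H^4 = I and the state is unchanged.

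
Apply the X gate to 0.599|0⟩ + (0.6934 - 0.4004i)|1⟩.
(0.6934 - 0.4004i)|0⟩ + 0.599|1⟩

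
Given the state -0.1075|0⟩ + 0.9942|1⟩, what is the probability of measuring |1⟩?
0.9884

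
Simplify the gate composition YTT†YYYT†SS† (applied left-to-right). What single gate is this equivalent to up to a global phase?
T†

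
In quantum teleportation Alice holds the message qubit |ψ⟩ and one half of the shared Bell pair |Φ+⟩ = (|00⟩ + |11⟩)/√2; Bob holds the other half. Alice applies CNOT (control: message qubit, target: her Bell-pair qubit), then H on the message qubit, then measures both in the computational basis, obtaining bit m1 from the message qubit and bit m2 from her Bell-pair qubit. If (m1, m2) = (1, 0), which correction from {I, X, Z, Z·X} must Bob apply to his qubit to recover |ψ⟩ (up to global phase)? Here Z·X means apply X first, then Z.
Z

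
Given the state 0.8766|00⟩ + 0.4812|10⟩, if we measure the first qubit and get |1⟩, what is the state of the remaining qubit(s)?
|0⟩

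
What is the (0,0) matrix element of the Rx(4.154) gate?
-0.4849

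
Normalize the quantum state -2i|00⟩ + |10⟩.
-0.8944i|00⟩ + 1/√5|10⟩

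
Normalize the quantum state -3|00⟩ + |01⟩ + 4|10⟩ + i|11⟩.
-1/√3|00⟩ + 0.1925|01⟩ + 0.7698|10⟩ + 0.1925i|11⟩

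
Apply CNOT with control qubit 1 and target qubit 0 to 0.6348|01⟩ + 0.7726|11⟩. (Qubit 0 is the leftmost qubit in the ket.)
0.7726|01⟩ + 0.6348|11⟩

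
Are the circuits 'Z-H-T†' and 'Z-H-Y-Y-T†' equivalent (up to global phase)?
Yes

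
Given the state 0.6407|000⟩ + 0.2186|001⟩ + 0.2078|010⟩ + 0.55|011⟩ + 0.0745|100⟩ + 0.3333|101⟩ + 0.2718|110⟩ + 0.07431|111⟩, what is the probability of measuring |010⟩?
0.04318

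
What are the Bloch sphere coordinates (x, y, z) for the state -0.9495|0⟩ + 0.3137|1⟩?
(-0.5957, 0, 0.8031)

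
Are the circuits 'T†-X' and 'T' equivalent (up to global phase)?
No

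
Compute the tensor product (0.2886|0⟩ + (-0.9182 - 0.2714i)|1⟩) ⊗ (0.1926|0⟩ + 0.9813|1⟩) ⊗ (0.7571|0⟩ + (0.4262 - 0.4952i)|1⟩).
0.04208|000⟩ + (0.02369 - 0.02753i)|001⟩ + 0.2144|010⟩ + (0.1207 - 0.1402i)|011⟩ + (-0.1339 - 0.03957i)|100⟩ + (-0.1013 + 0.0653i)|101⟩ + (-0.6822 - 0.2016i)|110⟩ + (-0.5159 + 0.3327i)|111⟩

amp(|b₁b₂…⟩) = product of the factor amplitudes for bits b₁, b₂, …; only kets whose every factor amplitude is nonzero survive.
|000⟩: (0.2886)(0.1926)(0.7571) = 0.04208
|001⟩: (0.2886)(0.1926)(0.4262 - 0.4952i) = (0.02369 - 0.02753i)
|010⟩: (0.2886)(0.9813)(0.7571) = 0.2144
|011⟩: (0.2886)(0.9813)(0.4262 - 0.4952i) = (0.1207 - 0.1402i)
|100⟩: (-0.9182 - 0.2714i)(0.1926)(0.7571) = (-0.1339 - 0.03957i)
|101⟩: (-0.9182 - 0.2714i)(0.1926)(0.4262 - 0.4952i) = (-0.1013 + 0.0653i)
|110⟩: (-0.9182 - 0.2714i)(0.9813)(0.7571) = (-0.6822 - 0.2016i)
|111⟩: (-0.9182 - 0.2714i)(0.9813)(0.4262 - 0.4952i) = (-0.5159 + 0.3327i)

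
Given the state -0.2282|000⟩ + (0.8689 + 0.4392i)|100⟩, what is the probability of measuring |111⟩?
0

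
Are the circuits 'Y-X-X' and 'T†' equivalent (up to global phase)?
No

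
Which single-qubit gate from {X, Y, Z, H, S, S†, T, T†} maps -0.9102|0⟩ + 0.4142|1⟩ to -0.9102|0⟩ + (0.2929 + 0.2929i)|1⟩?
T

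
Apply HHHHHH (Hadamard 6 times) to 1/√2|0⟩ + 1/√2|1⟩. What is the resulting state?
1/√2|0⟩ + 1/√2|1⟩

H² = I, so an even number of Hadamards cancels: H^6 = I and the state is unchanged.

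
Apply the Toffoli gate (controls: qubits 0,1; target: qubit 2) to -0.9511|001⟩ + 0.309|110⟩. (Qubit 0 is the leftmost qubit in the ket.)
-0.9511|001⟩ + 0.309|111⟩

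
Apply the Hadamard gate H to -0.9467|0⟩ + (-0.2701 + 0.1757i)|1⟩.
(-0.8604 + 0.1242i)|0⟩ + (-0.4784 - 0.1242i)|1⟩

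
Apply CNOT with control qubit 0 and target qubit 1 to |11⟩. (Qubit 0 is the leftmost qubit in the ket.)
|10⟩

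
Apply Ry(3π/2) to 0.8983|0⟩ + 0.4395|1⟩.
-0.946|0⟩ + 0.3244|1⟩

Ry(3π/2) = [[cos(θ/2), −sin(θ/2)], [sin(θ/2), cos(θ/2)]]; θ = 3π/2, cos(θ/2) ≈ -0.707107, sin(θ/2) ≈ 0.707107.
With a = amp(|0⟩) = 0.8983 and b = amp(|1⟩) = 0.4395:
new amp(|0⟩) = (-0.707107)·a + (-0.707107)·b = -0.946
new amp(|1⟩) = (0.707107)·a + (-0.707107)·b = 0.3244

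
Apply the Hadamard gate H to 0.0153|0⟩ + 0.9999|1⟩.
0.7179|0⟩ - 0.6962|1⟩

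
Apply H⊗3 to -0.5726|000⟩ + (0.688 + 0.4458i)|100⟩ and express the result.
(0.0408 + 0.1576i)|000⟩ + (0.0408 + 0.1576i)|001⟩ + (0.0408 + 0.1576i)|010⟩ + (0.0408 + 0.1576i)|011⟩ + (-0.4457 - 0.1576i)|100⟩ + (-0.4457 - 0.1576i)|101⟩ + (-0.4457 - 0.1576i)|110⟩ + (-0.4457 - 0.1576i)|111⟩

H⊗3 gives amp(|y⟩) = (1/2√2) Σ_x (−1)^(x·y) amp(|x⟩), where x·y is the number of positions in which both x and y have a 1.
|000⟩: (-0.5726 + (0.688 + 0.4458i))/(2√2) = (0.0408 + 0.1576i)
|001⟩: (-0.5726 + (0.688 + 0.4458i))/(2√2) = (0.0408 + 0.1576i)
|010⟩: (-0.5726 + (0.688 + 0.4458i))/(2√2) = (0.0408 + 0.1576i)
|011⟩: (-0.5726 + (0.688 + 0.4458i))/(2√2) = (0.0408 + 0.1576i)
|100⟩: (-0.5726 - (0.688 + 0.4458i))/(2√2) = (-0.4457 - 0.1576i)
|101⟩: (-0.5726 - (0.688 + 0.4458i))/(2√2) = (-0.4457 - 0.1576i)
|110⟩: (-0.5726 - (0.688 + 0.4458i))/(2√2) = (-0.4457 - 0.1576i)
|111⟩: (-0.5726 - (0.688 + 0.4458i))/(2√2) = (-0.4457 - 0.1576i)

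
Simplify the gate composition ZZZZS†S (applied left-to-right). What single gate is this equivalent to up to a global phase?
I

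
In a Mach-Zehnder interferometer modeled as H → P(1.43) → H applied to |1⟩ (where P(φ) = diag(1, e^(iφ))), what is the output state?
(0.4298 - 0.4951i)|0⟩ + (0.5702 + 0.4951i)|1⟩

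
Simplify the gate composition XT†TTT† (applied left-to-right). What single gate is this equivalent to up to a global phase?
X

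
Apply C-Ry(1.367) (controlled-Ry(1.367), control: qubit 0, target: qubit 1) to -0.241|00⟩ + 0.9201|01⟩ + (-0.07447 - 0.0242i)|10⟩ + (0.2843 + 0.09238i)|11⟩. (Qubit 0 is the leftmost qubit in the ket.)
-0.241|00⟩ + 0.9201|01⟩ + (-0.2373 - 0.0771i)|10⟩ + (0.1734 + 0.05635i)|11⟩

C-Ry(1.367) leaves the control-|0⟩ kets |00⟩, |01⟩ unchanged and applies Ry(1.367) to qubit 1 on the control-|1⟩ pair (|10⟩, |11⟩).
Ry(1.367) = [[cos(θ/2), −sin(θ/2)], [sin(θ/2), cos(θ/2)]]; θ = 1.367, cos(θ/2) ≈ 0.775367, sin(θ/2) ≈ 0.631511.
With a = amp(|10⟩) = (-0.07447 - 0.0242i) and b = amp(|11⟩) = (0.2843 + 0.09238i):
new amp(|10⟩) = (0.775367)·a + (-0.631511)·b = (-0.2373 - 0.0771i)
new amp(|11⟩) = (0.631511)·a + (0.775367)·b = (0.1734 + 0.05635i)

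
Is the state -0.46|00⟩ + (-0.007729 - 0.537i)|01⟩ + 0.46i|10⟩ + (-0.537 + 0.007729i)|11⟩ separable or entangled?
Separable

Writing the state as a|00⟩ + b|01⟩ + c|10⟩ + d|11⟩, it is a product state iff ad − bc = 0.
Here (a, b, c, d) = (-0.46, (-0.007729 - 0.537i), 0.46i, (-0.537 + 0.007729i)): ad − bc = (-0.46)(-0.537 + 0.007729i) − (-0.007729 - 0.537i)(0.46i) = 0, so the state is separable.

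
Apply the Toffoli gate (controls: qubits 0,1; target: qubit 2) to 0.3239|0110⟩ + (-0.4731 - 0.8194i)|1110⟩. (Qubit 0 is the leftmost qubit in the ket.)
0.3239|0110⟩ + (-0.4731 - 0.8194i)|1100⟩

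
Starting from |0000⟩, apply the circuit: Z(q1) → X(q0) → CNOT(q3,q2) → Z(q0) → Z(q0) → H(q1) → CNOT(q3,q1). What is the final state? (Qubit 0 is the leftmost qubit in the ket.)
1/√2|1000⟩ + 1/√2|1100⟩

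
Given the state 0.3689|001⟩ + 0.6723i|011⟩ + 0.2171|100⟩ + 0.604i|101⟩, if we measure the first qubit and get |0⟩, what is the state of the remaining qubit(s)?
0.4811|01⟩ + 0.8767i|11⟩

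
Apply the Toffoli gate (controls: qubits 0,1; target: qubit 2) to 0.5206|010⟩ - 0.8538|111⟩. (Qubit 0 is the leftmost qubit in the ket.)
0.5206|010⟩ - 0.8538|110⟩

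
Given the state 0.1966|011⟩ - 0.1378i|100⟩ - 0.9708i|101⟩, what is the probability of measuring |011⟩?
0.03865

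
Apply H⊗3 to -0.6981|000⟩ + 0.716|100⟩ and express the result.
0.006329|000⟩ + 0.006329|001⟩ + 0.006329|010⟩ + 0.006329|011⟩ - 0.5|100⟩ - 0.5|101⟩ - 0.5|110⟩ - 0.5|111⟩

H⊗3 gives amp(|y⟩) = (1/2√2) Σ_x (−1)^(x·y) amp(|x⟩), where x·y is the number of positions in which both x and y have a 1.
|000⟩: (-0.6981 + 0.716)/(2√2) = 0.006329
|001⟩: (-0.6981 + 0.716)/(2√2) = 0.006329
|010⟩: (-0.6981 + 0.716)/(2√2) = 0.006329
|011⟩: (-0.6981 + 0.716)/(2√2) = 0.006329
|100⟩: (-0.6981 - 0.716)/(2√2) = -0.5
|101⟩: (-0.6981 - 0.716)/(2√2) = -0.5
|110⟩: (-0.6981 - 0.716)/(2√2) = -0.5
|111⟩: (-0.6981 - 0.716)/(2√2) = -0.5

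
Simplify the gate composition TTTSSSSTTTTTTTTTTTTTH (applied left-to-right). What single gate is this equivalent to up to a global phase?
H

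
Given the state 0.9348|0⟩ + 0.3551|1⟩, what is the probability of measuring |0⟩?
0.8739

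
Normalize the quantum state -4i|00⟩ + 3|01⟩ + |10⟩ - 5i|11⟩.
-0.5601i|00⟩ + 0.4201|01⟩ + 0.14|10⟩ - 0.7001i|11⟩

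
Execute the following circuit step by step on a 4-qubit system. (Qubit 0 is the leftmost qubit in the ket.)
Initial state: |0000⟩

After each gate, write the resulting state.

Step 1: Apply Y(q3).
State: i|0001⟩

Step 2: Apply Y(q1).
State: -|0101⟩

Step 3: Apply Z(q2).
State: -|0101⟩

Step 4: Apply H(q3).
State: -1/√2|0100⟩ + 1/√2|0101⟩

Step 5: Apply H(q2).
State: -1/2|0100⟩ + 1/2|0101⟩ - 1/2|0110⟩ + 1/2|0111⟩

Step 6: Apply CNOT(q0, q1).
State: -1/2|0100⟩ + 1/2|0101⟩ - 1/2|0110⟩ + 1/2|0111⟩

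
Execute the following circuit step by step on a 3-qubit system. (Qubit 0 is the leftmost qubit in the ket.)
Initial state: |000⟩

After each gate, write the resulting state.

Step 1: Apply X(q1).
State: |010⟩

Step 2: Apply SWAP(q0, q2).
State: |010⟩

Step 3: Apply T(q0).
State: |010⟩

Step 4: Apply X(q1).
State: |000⟩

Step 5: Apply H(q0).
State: 1/√2|000⟩ + 1/√2|100⟩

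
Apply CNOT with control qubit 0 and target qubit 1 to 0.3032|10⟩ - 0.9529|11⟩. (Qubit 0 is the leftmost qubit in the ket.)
-0.9529|10⟩ + 0.3032|11⟩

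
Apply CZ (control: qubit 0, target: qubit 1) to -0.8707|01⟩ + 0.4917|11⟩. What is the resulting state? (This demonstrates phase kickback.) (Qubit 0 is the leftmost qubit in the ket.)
-0.8707|01⟩ - 0.4917|11⟩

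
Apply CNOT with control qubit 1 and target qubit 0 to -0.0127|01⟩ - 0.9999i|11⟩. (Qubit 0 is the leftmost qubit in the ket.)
-0.9999i|01⟩ - 0.0127|11⟩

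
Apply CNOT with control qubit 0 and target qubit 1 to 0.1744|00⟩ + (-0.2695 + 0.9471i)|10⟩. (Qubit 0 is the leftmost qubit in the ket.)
0.1744|00⟩ + (-0.2695 + 0.9471i)|11⟩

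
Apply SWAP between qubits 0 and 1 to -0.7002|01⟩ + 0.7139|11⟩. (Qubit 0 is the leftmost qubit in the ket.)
-0.7002|10⟩ + 0.7139|11⟩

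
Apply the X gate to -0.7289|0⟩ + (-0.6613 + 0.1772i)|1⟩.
(-0.6613 + 0.1772i)|0⟩ - 0.7289|1⟩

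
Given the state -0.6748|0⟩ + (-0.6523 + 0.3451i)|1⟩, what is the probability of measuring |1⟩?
0.5446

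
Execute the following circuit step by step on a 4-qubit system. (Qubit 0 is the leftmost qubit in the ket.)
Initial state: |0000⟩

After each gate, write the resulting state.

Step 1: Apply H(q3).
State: 1/√2|0000⟩ + 1/√2|0001⟩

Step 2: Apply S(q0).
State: 1/√2|0000⟩ + 1/√2|0001⟩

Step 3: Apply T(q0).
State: 1/√2|0000⟩ + 1/√2|0001⟩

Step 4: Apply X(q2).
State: 1/√2|0010⟩ + 1/√2|0011⟩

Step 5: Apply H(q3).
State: |0010⟩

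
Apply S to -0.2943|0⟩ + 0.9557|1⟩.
-0.2943|0⟩ + 0.9557i|1⟩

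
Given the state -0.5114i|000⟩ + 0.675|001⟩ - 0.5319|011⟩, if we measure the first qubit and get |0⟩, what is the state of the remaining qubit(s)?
-0.5114i|00⟩ + 0.675|01⟩ - 0.5319|11⟩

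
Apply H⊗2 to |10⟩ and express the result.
1/2|00⟩ + 1/2|01⟩ - 1/2|10⟩ - 1/2|11⟩

H⊗2 gives amp(|y⟩) = (1/2) Σ_x (−1)^(x·y) amp(|x⟩), where x·y is the number of positions in which both x and y have a 1.
|00⟩: (1)/2 = 1/2
|01⟩: (1)/2 = 1/2
|10⟩: (-1)/2 = -1/2
|11⟩: (-1)/2 = -1/2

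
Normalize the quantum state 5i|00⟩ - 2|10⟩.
0.9285i|00⟩ - 0.3714|10⟩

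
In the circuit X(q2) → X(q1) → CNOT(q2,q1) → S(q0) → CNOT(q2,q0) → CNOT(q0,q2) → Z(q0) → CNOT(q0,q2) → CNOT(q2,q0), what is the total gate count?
9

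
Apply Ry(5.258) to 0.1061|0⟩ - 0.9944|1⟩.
0.3952|0⟩ + 0.9186|1⟩

Ry(5.258) = [[cos(θ/2), −sin(θ/2)], [sin(θ/2), cos(θ/2)]]; θ = 5.258, cos(θ/2) ≈ -0.871476, sin(θ/2) ≈ 0.490438.
With a = amp(|0⟩) = 0.1061 and b = amp(|1⟩) = -0.9944:
new amp(|0⟩) = (-0.871476)·a + (-0.490438)·b = 0.3952
new amp(|1⟩) = (0.490438)·a + (-0.871476)·b = 0.9186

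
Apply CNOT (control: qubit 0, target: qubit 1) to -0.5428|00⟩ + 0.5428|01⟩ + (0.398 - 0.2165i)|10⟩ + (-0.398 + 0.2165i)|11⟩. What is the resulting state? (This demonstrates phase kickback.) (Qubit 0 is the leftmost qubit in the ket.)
-0.5428|00⟩ + 0.5428|01⟩ + (-0.398 + 0.2165i)|10⟩ + (0.398 - 0.2165i)|11⟩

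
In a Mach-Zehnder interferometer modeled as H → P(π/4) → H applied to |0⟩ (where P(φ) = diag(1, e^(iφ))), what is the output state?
(0.8536 + (1/√8)i)|0⟩ + (0.1464 - (1/√8)i)|1⟩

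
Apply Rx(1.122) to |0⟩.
0.8467|0⟩ - 0.532i|1⟩

Rx(1.122) = [[cos(θ/2), −i·sin(θ/2)], [−i·sin(θ/2), cos(θ/2)]]; θ = 1.122, cos(θ/2) ≈ 0.846724, sin(θ/2) ≈ 0.532033.
With a = amp(|0⟩) = 1 and b = amp(|1⟩) = 0:
new amp(|0⟩) = (0.846724)·a + (-0.532033i)·b = 0.8467
new amp(|1⟩) = (-0.532033i)·a + (0.846724)·b = -0.532i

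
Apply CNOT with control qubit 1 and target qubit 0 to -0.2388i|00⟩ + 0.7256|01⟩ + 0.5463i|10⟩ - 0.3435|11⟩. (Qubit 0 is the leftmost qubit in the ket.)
-0.2388i|00⟩ - 0.3435|01⟩ + 0.5463i|10⟩ + 0.7256|11⟩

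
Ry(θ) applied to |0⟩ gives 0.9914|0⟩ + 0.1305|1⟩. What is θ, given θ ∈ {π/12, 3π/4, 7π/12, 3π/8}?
π/12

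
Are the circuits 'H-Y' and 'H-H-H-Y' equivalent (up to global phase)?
Yes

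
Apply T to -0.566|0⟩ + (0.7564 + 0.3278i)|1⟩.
-0.566|0⟩ + (0.3031 + 0.7666i)|1⟩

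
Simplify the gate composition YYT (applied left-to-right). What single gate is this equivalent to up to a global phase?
T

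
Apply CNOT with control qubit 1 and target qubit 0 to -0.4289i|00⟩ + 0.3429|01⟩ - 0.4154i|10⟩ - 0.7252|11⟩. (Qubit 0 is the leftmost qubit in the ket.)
-0.4289i|00⟩ - 0.7252|01⟩ - 0.4154i|10⟩ + 0.3429|11⟩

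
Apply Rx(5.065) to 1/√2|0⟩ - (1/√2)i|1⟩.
-0.9845|0⟩ + 0.1754i|1⟩

Rx(5.065) = [[cos(θ/2), −i·sin(θ/2)], [−i·sin(θ/2), cos(θ/2)]]; θ = 5.065, cos(θ/2) ≈ -0.820167, sin(θ/2) ≈ 0.572124.
With a = amp(|0⟩) = 1/√2 and b = amp(|1⟩) = -(1/√2)i:
new amp(|0⟩) = (-0.820167)·a + (-0.572124i)·b = -0.9845
new amp(|1⟩) = (-0.572124i)·a + (-0.820167)·b = 0.1754i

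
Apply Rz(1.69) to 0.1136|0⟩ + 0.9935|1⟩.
(0.0754 - 0.08497i)|0⟩ + (0.6594 + 0.7431i)|1⟩

Rz(1.69) = [[e^(−iθ/2), 0], [0, e^(iθ/2)]] with e^(±iθ/2) = cos(θ/2) ± i·sin(θ/2); θ = 1.69, cos(θ/2) ≈ 0.663731, sin(θ/2) ≈ 0.747971.
With a = amp(|0⟩) = 0.1136 and b = amp(|1⟩) = 0.9935:
new amp(|0⟩) = (0.663731 - 0.747971i)·a = (0.0754 - 0.08497i)
new amp(|1⟩) = (0.663731 + 0.747971i)·b = (0.6594 + 0.7431i)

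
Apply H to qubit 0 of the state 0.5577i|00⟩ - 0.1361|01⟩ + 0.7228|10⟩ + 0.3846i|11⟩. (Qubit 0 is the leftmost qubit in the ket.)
(0.5111 + 0.3944i)|00⟩ + (-0.09624 + 0.272i)|01⟩ + (-0.5111 + 0.3944i)|10⟩ + (-0.09624 - 0.272i)|11⟩

H on qubit 0 mixes each pair of kets that differ only in qubit 0: amplitudes (a, b) of (|…0…⟩, |…1…⟩) become ((a + b)/√2, (a − b)/√2). Kets absent from the input have amplitude 0.
(|00⟩, |10⟩): (a, b) = (0.5577i, 0.7228) → ((0.5111 + 0.3944i), (-0.5111 + 0.3944i))
(|01⟩, |11⟩): (a, b) = (-0.1361, 0.3846i) → ((-0.09624 + 0.272i), (-0.09624 - 0.272i))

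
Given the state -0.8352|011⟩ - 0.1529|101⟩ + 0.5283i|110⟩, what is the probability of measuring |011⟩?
0.6976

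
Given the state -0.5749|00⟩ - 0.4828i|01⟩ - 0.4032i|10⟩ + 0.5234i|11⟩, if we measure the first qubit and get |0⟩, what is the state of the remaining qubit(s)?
-0.7658|0⟩ - 0.6431i|1⟩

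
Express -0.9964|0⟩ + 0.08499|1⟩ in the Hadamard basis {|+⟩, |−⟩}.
-0.6445|+⟩ - 0.7647|−⟩

With |ψ⟩ = α|0⟩ + β|1⟩, the Hadamard-basis coefficients are ⟨+|ψ⟩ = (α + β)/√2 and ⟨−|ψ⟩ = (α − β)/√2.
Here α = -0.9964, β = 0.08499: (α + β)/√2 = -0.6445, (α − β)/√2 = -0.7647.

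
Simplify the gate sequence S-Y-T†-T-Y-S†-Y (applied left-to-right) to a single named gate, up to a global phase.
Y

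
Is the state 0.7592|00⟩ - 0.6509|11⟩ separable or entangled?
Entangled

Writing the state as a|00⟩ + b|01⟩ + c|10⟩ + d|11⟩, it is a product state iff ad − bc = 0.
Here (a, b, c, d) = (0.7592, 0, 0, -0.6509): ad − bc = (0.7592)(-0.6509) − (0)(0) = -0.4942 ≠ 0, so the state is entangled.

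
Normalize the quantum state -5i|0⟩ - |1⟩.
-0.9806i|0⟩ - 0.1961|1⟩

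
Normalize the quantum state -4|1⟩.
-|1⟩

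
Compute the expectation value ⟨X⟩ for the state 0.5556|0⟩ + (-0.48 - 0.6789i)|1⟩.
-0.5334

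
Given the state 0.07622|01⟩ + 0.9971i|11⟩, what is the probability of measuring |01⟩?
0.005809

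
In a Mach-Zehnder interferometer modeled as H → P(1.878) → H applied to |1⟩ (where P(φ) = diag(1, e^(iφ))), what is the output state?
(0.6512 - 0.4766i)|0⟩ + (0.3488 + 0.4766i)|1⟩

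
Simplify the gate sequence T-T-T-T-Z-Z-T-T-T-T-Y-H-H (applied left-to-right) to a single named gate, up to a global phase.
Y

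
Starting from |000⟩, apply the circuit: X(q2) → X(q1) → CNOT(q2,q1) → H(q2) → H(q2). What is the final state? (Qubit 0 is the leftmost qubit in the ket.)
|001⟩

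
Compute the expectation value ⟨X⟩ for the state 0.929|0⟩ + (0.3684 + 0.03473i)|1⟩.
0.6845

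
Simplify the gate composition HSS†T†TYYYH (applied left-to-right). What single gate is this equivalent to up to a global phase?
Y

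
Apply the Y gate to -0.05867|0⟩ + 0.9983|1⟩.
-0.9983i|0⟩ - 0.05867i|1⟩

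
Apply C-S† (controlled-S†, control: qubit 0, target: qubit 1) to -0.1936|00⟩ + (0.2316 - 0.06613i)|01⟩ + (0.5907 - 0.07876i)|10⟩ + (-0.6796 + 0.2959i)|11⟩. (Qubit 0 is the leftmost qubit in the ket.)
-0.1936|00⟩ + (0.2316 - 0.06613i)|01⟩ + (0.5907 - 0.07876i)|10⟩ + (0.2959 + 0.6796i)|11⟩

C-S† leaves the control-|0⟩ kets |00⟩, |01⟩ unchanged and applies S† to qubit 1 on the control-|1⟩ pair (|10⟩, |11⟩).
S† = [[1, 0], [0, -i]].
With a = amp(|10⟩) = (0.5907 - 0.07876i) and b = amp(|11⟩) = (-0.6796 + 0.2959i):
new amp(|10⟩) = (1)·a = (0.5907 - 0.07876i)
new amp(|11⟩) = (-i)·b = (0.2959 + 0.6796i)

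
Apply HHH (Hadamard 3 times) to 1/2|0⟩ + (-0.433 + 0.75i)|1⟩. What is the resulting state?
(0.04738 + 0.5303i)|0⟩ + (0.6597 - 0.5303i)|1⟩

H² = I, so H^3 = H: a single Hadamard. With (a, b) = (1/2, (-0.433 + 0.75i)), H gives ((a + b)/√2, (a − b)/√2) = ((0.04738 + 0.5303i), (0.6597 - 0.5303i)).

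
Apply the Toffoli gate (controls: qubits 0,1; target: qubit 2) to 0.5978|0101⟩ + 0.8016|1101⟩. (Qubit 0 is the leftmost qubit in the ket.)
0.5978|0101⟩ + 0.8016|1111⟩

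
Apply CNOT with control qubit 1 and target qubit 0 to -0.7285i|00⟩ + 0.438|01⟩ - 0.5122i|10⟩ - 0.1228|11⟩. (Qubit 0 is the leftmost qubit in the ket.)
-0.7285i|00⟩ - 0.1228|01⟩ - 0.5122i|10⟩ + 0.438|11⟩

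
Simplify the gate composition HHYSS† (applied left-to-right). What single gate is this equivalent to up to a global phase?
Y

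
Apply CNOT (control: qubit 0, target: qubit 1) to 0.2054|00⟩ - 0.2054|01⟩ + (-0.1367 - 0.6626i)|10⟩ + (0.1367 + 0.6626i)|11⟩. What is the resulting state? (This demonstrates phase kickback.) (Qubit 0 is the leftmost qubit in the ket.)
0.2054|00⟩ - 0.2054|01⟩ + (0.1367 + 0.6626i)|10⟩ + (-0.1367 - 0.6626i)|11⟩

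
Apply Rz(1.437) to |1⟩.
(0.7528 + 0.6583i)|1⟩

Rz(1.437) = [[e^(−iθ/2), 0], [0, e^(iθ/2)]] with e^(±iθ/2) = cos(θ/2) ± i·sin(θ/2); θ = 1.437, cos(θ/2) ≈ 0.752794, sin(θ/2) ≈ 0.658256.
With a = amp(|0⟩) = 0 and b = amp(|1⟩) = 1:
new amp(|0⟩) = (0.752794 - 0.658256i)·a = 0
new amp(|1⟩) = (0.752794 + 0.658256i)·b = (0.7528 + 0.6583i)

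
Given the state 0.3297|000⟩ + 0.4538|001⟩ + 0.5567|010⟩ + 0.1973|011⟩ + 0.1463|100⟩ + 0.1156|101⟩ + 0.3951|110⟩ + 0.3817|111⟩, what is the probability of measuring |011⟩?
0.03893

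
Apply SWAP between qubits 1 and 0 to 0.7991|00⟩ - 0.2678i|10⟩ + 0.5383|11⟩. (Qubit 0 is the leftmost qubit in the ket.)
0.7991|00⟩ - 0.2678i|01⟩ + 0.5383|11⟩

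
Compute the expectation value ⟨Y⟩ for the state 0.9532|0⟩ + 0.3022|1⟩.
0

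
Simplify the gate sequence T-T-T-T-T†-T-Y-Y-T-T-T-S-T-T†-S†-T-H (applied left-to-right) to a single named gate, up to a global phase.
H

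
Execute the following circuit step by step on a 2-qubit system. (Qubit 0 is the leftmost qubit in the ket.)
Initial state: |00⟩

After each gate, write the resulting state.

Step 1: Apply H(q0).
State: 1/√2|00⟩ + 1/√2|10⟩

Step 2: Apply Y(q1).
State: (1/√2)i|01⟩ + (1/√2)i|11⟩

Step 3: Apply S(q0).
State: (1/√2)i|01⟩ - 1/√2|11⟩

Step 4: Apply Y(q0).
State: (1/√2)i|01⟩ - 1/√2|11⟩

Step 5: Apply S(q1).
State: -1/√2|01⟩ - (1/√2)i|11⟩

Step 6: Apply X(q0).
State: -(1/√2)i|01⟩ - 1/√2|11⟩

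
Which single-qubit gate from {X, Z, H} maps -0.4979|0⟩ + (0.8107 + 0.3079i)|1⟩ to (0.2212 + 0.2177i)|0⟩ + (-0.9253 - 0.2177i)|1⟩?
H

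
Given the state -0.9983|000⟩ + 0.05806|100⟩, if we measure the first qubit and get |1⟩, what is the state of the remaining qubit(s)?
|00⟩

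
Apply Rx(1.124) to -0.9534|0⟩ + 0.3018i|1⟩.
-0.6459|0⟩ + 0.7634i|1⟩

Rx(1.124) = [[cos(θ/2), −i·sin(θ/2)], [−i·sin(θ/2), cos(θ/2)]]; θ = 1.124, cos(θ/2) ≈ 0.846191, sin(θ/2) ≈ 0.53288.
With a = amp(|0⟩) = -0.9534 and b = amp(|1⟩) = 0.3018i:
new amp(|0⟩) = (0.846191)·a + (-0.53288i)·b = -0.6459
new amp(|1⟩) = (-0.53288i)·a + (0.846191)·b = 0.7634i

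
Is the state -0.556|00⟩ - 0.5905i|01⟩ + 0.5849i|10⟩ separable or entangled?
Entangled

Writing the state as a|00⟩ + b|01⟩ + c|10⟩ + d|11⟩, it is a product state iff ad − bc = 0.
Here (a, b, c, d) = (-0.556, -0.5905i, 0.5849i, 0): ad − bc = (-0.556)(0) − (-0.5905i)(0.5849i) = -0.3454 ≠ 0, so the state is entangled.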